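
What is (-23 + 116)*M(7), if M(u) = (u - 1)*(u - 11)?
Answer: -2232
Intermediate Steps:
M(u) = (-1 + u)*(-11 + u)
(-23 + 116)*M(7) = (-23 + 116)*(11 + 7**2 - 12*7) = 93*(11 + 49 - 84) = 93*(-24) = -2232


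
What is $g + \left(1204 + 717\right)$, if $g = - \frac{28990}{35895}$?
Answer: $\frac{13785061}{7179} \approx 1920.2$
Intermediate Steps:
$g = - \frac{5798}{7179}$ ($g = \left(-28990\right) \frac{1}{35895} = - \frac{5798}{7179} \approx -0.80763$)
$g + \left(1204 + 717\right) = - \frac{5798}{7179} + \left(1204 + 717\right) = - \frac{5798}{7179} + 1921 = \frac{13785061}{7179}$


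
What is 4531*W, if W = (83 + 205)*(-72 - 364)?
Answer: -568948608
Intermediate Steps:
W = -125568 (W = 288*(-436) = -125568)
4531*W = 4531*(-125568) = -568948608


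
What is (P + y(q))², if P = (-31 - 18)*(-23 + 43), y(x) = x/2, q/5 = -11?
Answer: 4060225/4 ≈ 1.0151e+6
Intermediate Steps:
q = -55 (q = 5*(-11) = -55)
y(x) = x/2 (y(x) = x*(½) = x/2)
P = -980 (P = -49*20 = -980)
(P + y(q))² = (-980 + (½)*(-55))² = (-980 - 55/2)² = (-2015/2)² = 4060225/4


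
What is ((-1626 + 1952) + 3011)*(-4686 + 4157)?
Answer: -1765273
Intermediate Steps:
((-1626 + 1952) + 3011)*(-4686 + 4157) = (326 + 3011)*(-529) = 3337*(-529) = -1765273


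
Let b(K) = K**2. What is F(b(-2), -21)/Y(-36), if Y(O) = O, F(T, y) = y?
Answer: 7/12 ≈ 0.58333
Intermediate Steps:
F(b(-2), -21)/Y(-36) = -21/(-36) = -21*(-1/36) = 7/12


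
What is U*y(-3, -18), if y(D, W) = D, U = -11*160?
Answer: 5280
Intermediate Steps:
U = -1760
U*y(-3, -18) = -1760*(-3) = 5280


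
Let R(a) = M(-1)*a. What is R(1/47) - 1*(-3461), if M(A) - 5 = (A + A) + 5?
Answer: 162675/47 ≈ 3461.2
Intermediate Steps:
M(A) = 10 + 2*A (M(A) = 5 + ((A + A) + 5) = 5 + (2*A + 5) = 5 + (5 + 2*A) = 10 + 2*A)
R(a) = 8*a (R(a) = (10 + 2*(-1))*a = (10 - 2)*a = 8*a)
R(1/47) - 1*(-3461) = 8/47 - 1*(-3461) = 8*(1/47) + 3461 = 8/47 + 3461 = 162675/47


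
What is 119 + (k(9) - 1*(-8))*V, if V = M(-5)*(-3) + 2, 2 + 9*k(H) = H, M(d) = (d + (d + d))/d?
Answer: 518/9 ≈ 57.556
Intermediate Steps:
M(d) = 3 (M(d) = (d + 2*d)/d = (3*d)/d = 3)
k(H) = -2/9 + H/9
V = -7 (V = 3*(-3) + 2 = -9 + 2 = -7)
119 + (k(9) - 1*(-8))*V = 119 + ((-2/9 + (⅑)*9) - 1*(-8))*(-7) = 119 + ((-2/9 + 1) + 8)*(-7) = 119 + (7/9 + 8)*(-7) = 119 + (79/9)*(-7) = 119 - 553/9 = 518/9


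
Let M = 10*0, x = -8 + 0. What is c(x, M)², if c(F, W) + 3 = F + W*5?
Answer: 121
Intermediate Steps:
x = -8
M = 0
c(F, W) = -3 + F + 5*W (c(F, W) = -3 + (F + W*5) = -3 + (F + 5*W) = -3 + F + 5*W)
c(x, M)² = (-3 - 8 + 5*0)² = (-3 - 8 + 0)² = (-11)² = 121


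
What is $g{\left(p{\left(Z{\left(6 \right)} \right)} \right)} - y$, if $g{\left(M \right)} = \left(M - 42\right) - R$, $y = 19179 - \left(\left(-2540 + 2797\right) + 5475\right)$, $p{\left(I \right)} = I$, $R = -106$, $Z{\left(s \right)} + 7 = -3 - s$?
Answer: $-13399$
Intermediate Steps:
$Z{\left(s \right)} = -10 - s$ ($Z{\left(s \right)} = -7 - \left(3 + s\right) = -10 - s$)
$y = 13447$ ($y = 19179 - \left(257 + 5475\right) = 19179 - 5732 = 13447$)
$g{\left(M \right)} = 64 + M$ ($g{\left(M \right)} = \left(M - 42\right) - -106 = \left(M - 42\right) + 106 = \left(-42 + M\right) + 106 = 64 + M$)
$g{\left(p{\left(Z{\left(6 \right)} \right)} \right)} - y = \left(64 - 16\right) - 13447 = 48 - 13447 = -13399$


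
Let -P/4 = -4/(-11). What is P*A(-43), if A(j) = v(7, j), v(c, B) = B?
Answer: 688/11 ≈ 62.545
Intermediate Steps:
A(j) = j
P = -16/11 (P = -(-16)/(-11) = -(-16)*(-1)/11 = -4*4/11 = -16/11 ≈ -1.4545)
P*A(-43) = -16/11*(-43) = 688/11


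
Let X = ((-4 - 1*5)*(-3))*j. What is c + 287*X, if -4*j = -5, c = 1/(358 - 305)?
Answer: 2053489/212 ≈ 9686.3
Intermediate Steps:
c = 1/53 ≈ 0.018868
j = 5/4 (j = -¼*(-5) = 5/4 ≈ 1.2500)
X = 135/4 (X = ((-4 - 1*5)*(-3))*(5/4) = ((-4 - 5)*(-3))*(5/4) = -9*(-3)*(5/4) = 27*(5/4) = 135/4 ≈ 33.750)
c + 287*X = 1/53 + 287*(135/4) = 1/53 + 38745/4 = 2053489/212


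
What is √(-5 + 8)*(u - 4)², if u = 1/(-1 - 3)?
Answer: 289*√3/16 ≈ 31.285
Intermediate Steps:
u = -¼ (u = 1/(-4) = -¼ ≈ -0.25000)
√(-5 + 8)*(u - 4)² = √(-5 + 8)*(-¼ - 4)² = √3*(-17/4)² = √3*(289/16) = 289*√3/16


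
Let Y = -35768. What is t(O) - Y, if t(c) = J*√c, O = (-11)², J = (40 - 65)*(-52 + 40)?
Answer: 39068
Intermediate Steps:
J = 300 (J = -25*(-12) = 300)
O = 121
t(c) = 300*√c
t(O) - Y = 300*√121 - 1*(-35768) = 300*11 + 35768 = 3300 + 35768 = 39068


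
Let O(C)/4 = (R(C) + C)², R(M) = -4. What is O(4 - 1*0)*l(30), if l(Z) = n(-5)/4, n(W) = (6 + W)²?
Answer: 0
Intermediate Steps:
O(C) = 4*(-4 + C)²
l(Z) = ¼ (l(Z) = (6 - 5)²/4 = 1²*(¼) = 1*(¼) = ¼)
O(4 - 1*0)*l(30) = (4*(-4 + (4 - 1*0))²)*(¼) = (4*(-4 + (4 + 0))²)*(¼) = (4*(-4 + 4)²)*(¼) = (4*0²)*(¼) = (4*0)*(¼) = 0*(¼) = 0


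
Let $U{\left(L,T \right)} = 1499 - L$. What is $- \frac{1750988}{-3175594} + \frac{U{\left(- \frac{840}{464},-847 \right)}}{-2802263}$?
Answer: $\frac{142156924724017}{258066637507438} \approx 0.55085$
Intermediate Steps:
$- \frac{1750988}{-3175594} + \frac{U{\left(- \frac{840}{464},-847 \right)}}{-2802263} = - \frac{1750988}{-3175594} + \frac{1499 - - \frac{840}{464}}{-2802263} = \left(-1750988\right) \left(- \frac{1}{3175594}\right) + \left(1499 - \left(-840\right) \frac{1}{464}\right) \left(- \frac{1}{2802263}\right) = \frac{875494}{1587797} + \left(1499 - - \frac{105}{58}\right) \left(- \frac{1}{2802263}\right) = \frac{875494}{1587797} + \left(1499 + \frac{105}{58}\right) \left(- \frac{1}{2802263}\right) = \frac{875494}{1587797} + \frac{87047}{58} \left(- \frac{1}{2802263}\right) = \frac{875494}{1587797} - \frac{87047}{162531254} = \frac{142156924724017}{258066637507438}$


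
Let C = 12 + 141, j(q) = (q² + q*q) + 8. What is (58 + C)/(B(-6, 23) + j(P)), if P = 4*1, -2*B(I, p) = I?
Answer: 211/43 ≈ 4.9070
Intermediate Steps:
B(I, p) = -I/2
P = 4
j(q) = 8 + 2*q² (j(q) = (q² + q²) + 8 = 2*q² + 8 = 8 + 2*q²)
C = 153
(58 + C)/(B(-6, 23) + j(P)) = (58 + 153)/(-½*(-6) + (8 + 2*4²)) = 211/(3 + (8 + 2*16)) = 211/(3 + (8 + 32)) = 211/(3 + 40) = 211/43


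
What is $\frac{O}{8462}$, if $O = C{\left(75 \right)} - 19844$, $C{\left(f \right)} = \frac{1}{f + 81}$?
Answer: $- \frac{3095663}{1320072} \approx -2.3451$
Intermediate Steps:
$C{\left(f \right)} = \frac{1}{81 + f}$
$O = - \frac{3095663}{156}$ ($O = \frac{1}{81 + 75} - 19844 = \frac{1}{156} - 19844 = - \frac{3095663}{156} \approx -19844.0$)
$\frac{O}{8462} = - \frac{3095663}{156 \cdot 8462} = \left(- \frac{3095663}{156}\right) \frac{1}{8462} = - \frac{3095663}{1320072}$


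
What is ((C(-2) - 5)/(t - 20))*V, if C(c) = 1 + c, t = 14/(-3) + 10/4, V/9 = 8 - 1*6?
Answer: 648/133 ≈ 4.8722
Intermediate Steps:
V = 18 (V = 9*(8 - 1*6) = 9*(8 - 6) = 9*2 = 18)
t = -13/6 (t = 14*(-⅓) + 10*(¼) = -14/3 + 5/2 = -13/6 ≈ -2.1667)
((C(-2) - 5)/(t - 20))*V = (((1 - 2) - 5)/(-13/6 - 20))*18 = ((-1 - 5)/(-133/6))*18 = -6*(-6/133)*18 = (36/133)*18 = 648/133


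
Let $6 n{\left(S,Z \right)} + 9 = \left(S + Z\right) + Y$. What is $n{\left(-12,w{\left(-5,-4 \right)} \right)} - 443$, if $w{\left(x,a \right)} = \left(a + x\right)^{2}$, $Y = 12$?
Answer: $-431$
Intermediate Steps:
$n{\left(S,Z \right)} = \frac{1}{2} + \frac{S}{6} + \frac{Z}{6}$ ($n{\left(S,Z \right)} = - \frac{3}{2} + \frac{\left(S + Z\right) + 12}{6} = - \frac{3}{2} + \frac{12 + S + Z}{6} = - \frac{3}{2} + \left(2 + \frac{S}{6} + \frac{Z}{6}\right) = \frac{1}{2} + \frac{S}{6} + \frac{Z}{6}$)
$n{\left(-12,w{\left(-5,-4 \right)} \right)} - 443 = \left(\frac{1}{2} + \frac{1}{6} \left(-12\right) + \frac{\left(-4 - 5\right)^{2}}{6}\right) - 443 = \left(\frac{1}{2} - 2 + \frac{\left(-9\right)^{2}}{6}\right) - 443 = \left(\frac{1}{2} - 2 + \frac{1}{6} \cdot 81\right) - 443 = \left(\frac{1}{2} - 2 + \frac{27}{2}\right) - 443 = 12 - 443 = -431$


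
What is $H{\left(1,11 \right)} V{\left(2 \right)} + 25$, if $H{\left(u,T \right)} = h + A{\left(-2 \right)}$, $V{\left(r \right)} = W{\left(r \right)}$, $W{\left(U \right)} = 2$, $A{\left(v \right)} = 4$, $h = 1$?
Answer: $35$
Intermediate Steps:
$V{\left(r \right)} = 2$
$H{\left(u,T \right)} = 5$ ($H{\left(u,T \right)} = 1 + 4 = 5$)
$H{\left(1,11 \right)} V{\left(2 \right)} + 25 = 5 \cdot 2 + 25 = 10 + 25 = 35$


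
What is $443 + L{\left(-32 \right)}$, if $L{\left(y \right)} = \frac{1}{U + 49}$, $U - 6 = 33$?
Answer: $\frac{38985}{88} \approx 443.01$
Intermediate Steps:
$U = 39$ ($U = 6 + 33 = 39$)
$L{\left(y \right)} = \frac{1}{88}$ ($L{\left(y \right)} = \frac{1}{39 + 49} = \frac{1}{88}$)
$443 + L{\left(-32 \right)} = 443 + \frac{1}{88} = \frac{38985}{88}$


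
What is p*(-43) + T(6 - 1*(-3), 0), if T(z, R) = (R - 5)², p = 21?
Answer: -878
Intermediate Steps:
T(z, R) = (-5 + R)²
p*(-43) + T(6 - 1*(-3), 0) = 21*(-43) + (-5 + 0)² = -903 + (-5)² = -903 + 25 = -878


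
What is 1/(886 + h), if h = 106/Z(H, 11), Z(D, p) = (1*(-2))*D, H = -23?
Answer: 23/20431 ≈ 0.0011257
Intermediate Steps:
Z(D, p) = -2*D
h = 53/23 (h = 106/((-2*(-23))) = 106/46 = 106*(1/46) = 53/23 ≈ 2.3043)
1/(886 + h) = 1/(886 + 53/23) = 1/(20431/23) = 23/20431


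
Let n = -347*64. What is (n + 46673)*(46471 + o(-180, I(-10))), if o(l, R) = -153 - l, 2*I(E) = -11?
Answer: 1137573570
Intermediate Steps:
n = -22208
I(E) = -11/2 (I(E) = (1/2)*(-11) = -11/2)
(n + 46673)*(46471 + o(-180, I(-10))) = (-22208 + 46673)*(46471 + (-153 - 1*(-180))) = 24465*(46471 + (-153 + 180)) = 24465*(46471 + 27) = 24465*46498 = 1137573570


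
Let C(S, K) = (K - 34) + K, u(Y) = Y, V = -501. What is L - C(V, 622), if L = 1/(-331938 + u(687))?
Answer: -400813711/331251 ≈ -1210.0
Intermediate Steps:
C(S, K) = -34 + 2*K (C(S, K) = (-34 + K) + K = -34 + 2*K)
L = -1/331251 (L = 1/(-331938 + 687) = 1/(-331251) = -1/331251 ≈ -3.0189e-6)
L - C(V, 622) = -1/331251 - (-34 + 2*622) = -1/331251 - (-34 + 1244) = -1/331251 - 1*1210 = -1/331251 - 1210 = -400813711/331251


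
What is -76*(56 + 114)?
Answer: -12920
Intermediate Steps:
-76*(56 + 114) = -76*170 = -12920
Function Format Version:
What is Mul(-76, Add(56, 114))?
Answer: -12920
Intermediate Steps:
Mul(-76, Add(56, 114)) = Mul(-76, 170) = -12920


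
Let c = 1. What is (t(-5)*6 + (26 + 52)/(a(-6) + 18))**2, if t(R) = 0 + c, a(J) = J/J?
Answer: 36864/361 ≈ 102.12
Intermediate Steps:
a(J) = 1
t(R) = 1 (t(R) = 0 + 1 = 1)
(t(-5)*6 + (26 + 52)/(a(-6) + 18))**2 = (1*6 + (26 + 52)/(1 + 18))**2 = (6 + 78/19)**2 = (192/19)**2 = 36864/361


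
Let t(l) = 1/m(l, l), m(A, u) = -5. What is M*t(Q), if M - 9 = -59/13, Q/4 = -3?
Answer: -58/65 ≈ -0.89231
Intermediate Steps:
Q = -12 (Q = 4*(-3) = -12)
M = 58/13 (M = 9 - 59/13 = 58/13 ≈ 4.4615)
t(l) = -⅕ (t(l) = 1/(-5) = -⅕)
M*t(Q) = (58/13)*(-⅕) = -58/65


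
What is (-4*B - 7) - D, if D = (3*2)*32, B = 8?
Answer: -231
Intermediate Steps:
D = 192 (D = 6*32 = 192)
(-4*B - 7) - D = (-4*8 - 7) - 1*192 = (-32 - 7) - 192 = -39 - 192 = -231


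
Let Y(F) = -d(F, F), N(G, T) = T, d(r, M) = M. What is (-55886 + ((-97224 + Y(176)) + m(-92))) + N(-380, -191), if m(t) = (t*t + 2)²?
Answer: 71519679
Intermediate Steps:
m(t) = (2 + t²)² (m(t) = (t² + 2)² = (2 + t²)²)
Y(F) = -F
(-55886 + ((-97224 + Y(176)) + m(-92))) + N(-380, -191) = (-55886 + ((-97224 - 1*176) + (2 + (-92)²)²)) - 191 = (-55886 + ((-97224 - 176) + (2 + 8464)²)) - 191 = (-55886 + (-97400 + 8466²)) - 191 = (-55886 + (-97400 + 71673156)) - 191 = (-55886 + 71575756) - 191 = 71519870 - 191 = 71519679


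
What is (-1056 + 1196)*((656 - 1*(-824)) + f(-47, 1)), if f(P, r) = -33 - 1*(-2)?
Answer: 202860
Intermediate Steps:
f(P, r) = -31 (f(P, r) = -33 + 2 = -31)
(-1056 + 1196)*((656 - 1*(-824)) + f(-47, 1)) = (-1056 + 1196)*((656 - 1*(-824)) - 31) = 140*((656 + 824) - 31) = 140*(1480 - 31) = 140*1449 = 202860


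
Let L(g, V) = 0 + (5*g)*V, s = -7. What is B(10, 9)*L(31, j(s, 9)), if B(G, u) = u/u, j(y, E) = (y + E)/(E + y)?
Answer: 155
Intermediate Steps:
j(y, E) = 1 (j(y, E) = (E + y)/(E + y) = 1)
B(G, u) = 1
L(g, V) = 5*V*g (L(g, V) = 0 + 5*V*g = 5*V*g)
B(10, 9)*L(31, j(s, 9)) = 1*(5*1*31) = 1*155 = 155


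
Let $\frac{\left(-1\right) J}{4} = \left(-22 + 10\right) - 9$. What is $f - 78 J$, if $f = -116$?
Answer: $-6668$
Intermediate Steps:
$J = 84$ ($J = - 4 \left(\left(-22 + 10\right) - 9\right) = - 4 \left(-12 - 9\right) = \left(-4\right) \left(-21\right) = 84$)
$f - 78 J = -116 - 6552 = -6668$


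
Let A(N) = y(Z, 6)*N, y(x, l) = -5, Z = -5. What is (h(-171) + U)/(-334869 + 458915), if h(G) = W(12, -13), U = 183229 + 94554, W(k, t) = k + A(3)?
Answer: 138890/62023 ≈ 2.2393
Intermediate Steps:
A(N) = -5*N
W(k, t) = -15 + k (W(k, t) = k - 5*3 = k - 15 = -15 + k)
U = 277783
h(G) = -3 (h(G) = -15 + 12 = -3)
(h(-171) + U)/(-334869 + 458915) = (-3 + 277783)/(-334869 + 458915) = 277780/124046 = 277780*(1/124046) = 138890/62023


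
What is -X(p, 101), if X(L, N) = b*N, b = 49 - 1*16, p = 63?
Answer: -3333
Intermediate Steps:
b = 33 (b = 49 - 16 = 33)
X(L, N) = 33*N
-X(p, 101) = -33*101 = -1*3333 = -3333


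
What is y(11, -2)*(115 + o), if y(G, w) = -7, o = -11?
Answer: -728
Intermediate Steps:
y(11, -2)*(115 + o) = -7*(115 - 11) = -7*104 = -728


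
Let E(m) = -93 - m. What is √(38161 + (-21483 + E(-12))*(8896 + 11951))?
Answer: 7*I*√9173603 ≈ 21202.0*I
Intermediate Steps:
√(38161 + (-21483 + E(-12))*(8896 + 11951)) = √(38161 + (-21483 + (-93 - 1*(-12)))*(8896 + 11951)) = √(38161 + (-21483 + (-93 + 12))*20847) = √(38161 + (-21483 - 81)*20847) = √(38161 - 21564*20847) = √(38161 - 449544708) = √(-449506547) = 7*I*√9173603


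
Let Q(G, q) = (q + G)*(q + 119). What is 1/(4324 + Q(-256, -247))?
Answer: 1/68708 ≈ 1.4554e-5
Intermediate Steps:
Q(G, q) = (119 + q)*(G + q) (Q(G, q) = (G + q)*(119 + q) = (119 + q)*(G + q))
1/(4324 + Q(-256, -247)) = 1/(4324 + ((-247)**2 + 119*(-256) + 119*(-247) - 256*(-247))) = 1/(4324 + (61009 - 30464 - 29393 + 63232)) = 1/(4324 + 64384) = 1/68708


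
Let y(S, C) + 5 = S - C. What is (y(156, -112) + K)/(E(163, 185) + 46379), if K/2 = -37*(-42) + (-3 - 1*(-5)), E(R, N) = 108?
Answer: 3375/46487 ≈ 0.072601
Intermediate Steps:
y(S, C) = -5 + S - C (y(S, C) = -5 + (S - C) = -5 + S - C)
K = 3112 (K = 2*(-37*(-42) + (-3 - 1*(-5))) = 2*(1554 + (-3 + 5)) = 2*(1554 + 2) = 2*1556 = 3112)
(y(156, -112) + K)/(E(163, 185) + 46379) = ((-5 + 156 - 1*(-112)) + 3112)/(108 + 46379) = ((-5 + 156 + 112) + 3112)/46487 = (263 + 3112)*(1/46487) = 3375*(1/46487) = 3375/46487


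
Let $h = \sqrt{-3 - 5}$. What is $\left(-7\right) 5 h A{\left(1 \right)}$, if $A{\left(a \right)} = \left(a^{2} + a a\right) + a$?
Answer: $- 210 i \sqrt{2} \approx - 296.98 i$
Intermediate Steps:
$h = 2 i \sqrt{2}$ ($h = \sqrt{-8} = 2 i \sqrt{2} \approx 2.8284 i$)
$A{\left(a \right)} = a + 2 a^{2}$ ($A{\left(a \right)} = \left(a^{2} + a^{2}\right) + a = 2 a^{2} + a = a + 2 a^{2}$)
$\left(-7\right) 5 h A{\left(1 \right)} = \left(-7\right) 5 \cdot 2 i \sqrt{2} \cdot 1 \left(1 + 2 \cdot 1\right) = - 35 \cdot 2 i \sqrt{2} \cdot 1 \left(1 + 2\right) = - 70 i \sqrt{2} \cdot 1 \cdot 3 = - 70 i \sqrt{2} \cdot 3 = - 210 i \sqrt{2}$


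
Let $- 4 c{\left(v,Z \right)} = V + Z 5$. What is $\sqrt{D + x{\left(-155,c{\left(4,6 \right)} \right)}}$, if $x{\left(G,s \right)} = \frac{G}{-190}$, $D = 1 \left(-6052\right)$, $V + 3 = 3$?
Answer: $\frac{i \sqrt{8737910}}{38} \approx 77.789 i$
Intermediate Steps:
$V = 0$ ($V = -3 + 3 = 0$)
$D = -6052$
$c{\left(v,Z \right)} = - \frac{5 Z}{4}$ ($c{\left(v,Z \right)} = - \frac{0 + Z 5}{4} = - \frac{0 + 5 Z}{4} = - \frac{5 Z}{4}$)
$x{\left(G,s \right)} = - \frac{G}{190}$ ($x{\left(G,s \right)} = G \left(- \frac{1}{190}\right) = - \frac{G}{190}$)
$\sqrt{D + x{\left(-155,c{\left(4,6 \right)} \right)}} = \sqrt{-6052 - - \frac{31}{38}} = \sqrt{-6052 + \frac{31}{38}} = \sqrt{- \frac{229945}{38}} = \frac{i \sqrt{8737910}}{38}$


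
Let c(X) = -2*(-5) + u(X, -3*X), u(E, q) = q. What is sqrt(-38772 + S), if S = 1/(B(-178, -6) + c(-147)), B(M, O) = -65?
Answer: I*sqrt(5776872526)/386 ≈ 196.91*I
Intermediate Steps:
c(X) = 10 - 3*X (c(X) = -2*(-5) - 3*X = 10 - 3*X)
S = 1/386 (S = 1/(-65 + (10 - 3*(-147))) = 1/(-65 + (10 + 441)) = 1/(-65 + 451) = 1/386 ≈ 0.0025907)
sqrt(-38772 + S) = sqrt(-38772 + 1/386) = sqrt(-14965991/386) = I*sqrt(5776872526)/386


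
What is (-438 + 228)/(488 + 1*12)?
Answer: -21/50 ≈ -0.42000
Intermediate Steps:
(-438 + 228)/(488 + 1*12) = -210/(488 + 12) = -210/500 = -210*1/500 = -21/50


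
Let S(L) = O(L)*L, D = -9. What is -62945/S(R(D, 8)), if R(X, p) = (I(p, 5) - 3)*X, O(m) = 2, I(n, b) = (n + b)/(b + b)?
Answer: -314725/153 ≈ -2057.0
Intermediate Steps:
I(n, b) = (b + n)/(2*b) (I(n, b) = (b + n)/((2*b)) = (b + n)*(1/(2*b)) = (b + n)/(2*b))
R(X, p) = X*(-5/2 + p/10) (R(X, p) = ((1/2)*(5 + p)/5 - 3)*X = ((1/2)*(1/5)*(5 + p) - 3)*X = ((1/2 + p/10) - 3)*X = (-5/2 + p/10)*X = X*(-5/2 + p/10))
S(L) = 2*L
-62945/S(R(D, 8)) = -62945*(-5/(9*(-25 + 8))) = -62945/(2*((1/10)*(-9)*(-17))) = -62945/(2*(153/10)) = -62945/153/5 = -62945*5/153 = -314725/153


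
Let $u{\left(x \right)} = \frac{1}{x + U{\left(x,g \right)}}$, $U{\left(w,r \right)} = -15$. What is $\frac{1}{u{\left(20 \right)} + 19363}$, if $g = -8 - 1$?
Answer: $\frac{5}{96816} \approx 5.1644 \cdot 10^{-5}$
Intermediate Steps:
$g = -9$
$u{\left(x \right)} = \frac{1}{-15 + x}$ ($u{\left(x \right)} = \frac{1}{x - 15} = \frac{1}{-15 + x}$)
$\frac{1}{u{\left(20 \right)} + 19363} = \frac{1}{\frac{1}{-15 + 20} + 19363} = \frac{1}{\frac{1}{5} + 19363} = \frac{1}{\frac{96816}{5}} = \frac{5}{96816}$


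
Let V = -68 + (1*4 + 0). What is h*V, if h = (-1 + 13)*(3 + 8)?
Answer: -8448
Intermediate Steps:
h = 132 (h = 12*11 = 132)
V = -64 (V = -68 + (4 + 0) = -68 + 4 = -64)
h*V = 132*(-64) = -8448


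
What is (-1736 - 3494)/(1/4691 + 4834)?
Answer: -4906786/4535259 ≈ -1.0819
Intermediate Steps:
(-1736 - 3494)/(1/4691 + 4834) = -5230/(1/4691 + 4834) = -5230/22676295/4691 = -5230*4691/22676295 = -4906786/4535259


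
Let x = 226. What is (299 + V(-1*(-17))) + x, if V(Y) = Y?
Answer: 542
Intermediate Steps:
(299 + V(-1*(-17))) + x = (299 - 1*(-17)) + 226 = (299 + 17) + 226 = 316 + 226 = 542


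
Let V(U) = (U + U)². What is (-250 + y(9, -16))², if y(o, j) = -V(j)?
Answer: 1623076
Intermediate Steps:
V(U) = 4*U² (V(U) = (2*U)² = 4*U²)
y(o, j) = -4*j²
(-250 + y(9, -16))² = (-250 - 4*(-16)²)² = (-250 - 4*256)² = (-250 - 1024)² = (-1274)² = 1623076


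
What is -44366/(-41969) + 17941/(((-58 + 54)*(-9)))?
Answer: 754563005/1510884 ≈ 499.42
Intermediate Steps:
-44366/(-41969) + 17941/(((-58 + 54)*(-9))) = -44366*(-1/41969) + 17941/((-4*(-9))) = 44366/41969 + 17941/36 = 754563005/1510884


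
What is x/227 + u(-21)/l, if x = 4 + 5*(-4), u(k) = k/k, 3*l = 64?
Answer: -343/14528 ≈ -0.023610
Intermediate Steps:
l = 64/3 (l = (⅓)*64 = 64/3 ≈ 21.333)
u(k) = 1
x = -16 (x = 4 - 20 = -16)
x/227 + u(-21)/l = -16/227 + 1/(64/3) = -16*1/227 + 1*(3/64) = -16/227 + 3/64 = -343/14528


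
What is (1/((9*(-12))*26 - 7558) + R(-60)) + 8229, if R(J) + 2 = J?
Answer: 84659121/10366 ≈ 8167.0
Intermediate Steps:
R(J) = -2 + J
(1/((9*(-12))*26 - 7558) + R(-60)) + 8229 = (1/((9*(-12))*26 - 7558) + (-2 - 60)) + 8229 = (1/(-108*26 - 7558) - 62) + 8229 = (1/(-2808 - 7558) - 62) + 8229 = (1/(-10366) - 62) + 8229 = (-1/10366 - 62) + 8229 = -642693/10366 + 8229 = 84659121/10366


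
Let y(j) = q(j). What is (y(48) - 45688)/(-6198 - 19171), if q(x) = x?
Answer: 45640/25369 ≈ 1.7990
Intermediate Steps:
y(j) = j
(y(48) - 45688)/(-6198 - 19171) = (48 - 45688)/(-6198 - 19171) = -45640/(-25369) = -45640*(-1/25369) = 45640/25369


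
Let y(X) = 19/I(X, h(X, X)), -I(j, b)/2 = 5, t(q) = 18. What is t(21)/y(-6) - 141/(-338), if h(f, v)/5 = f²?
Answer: -58161/6422 ≈ -9.0565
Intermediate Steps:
h(f, v) = 5*f²
I(j, b) = -10 (I(j, b) = -2*5 = -10)
y(X) = -19/10 (y(X) = 19/(-10) = 19*(-⅒) = -19/10)
t(21)/y(-6) - 141/(-338) = 18/(-19/10) - 141/(-338) = 18*(-10/19) - 141*(-1/338) = -180/19 + 141/338 = -58161/6422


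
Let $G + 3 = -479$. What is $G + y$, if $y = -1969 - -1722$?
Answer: $-729$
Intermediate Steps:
$G = -482$ ($G = -3 - 479 = -482$)
$y = -247$ ($y = -1969 + 1722 = -247$)
$G + y = -482 - 247 = -729$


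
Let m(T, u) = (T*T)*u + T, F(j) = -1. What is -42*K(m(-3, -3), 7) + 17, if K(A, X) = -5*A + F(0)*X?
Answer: -5989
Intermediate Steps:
m(T, u) = T + u*T**2 (m(T, u) = T**2*u + T = u*T**2 + T = T + u*T**2)
K(A, X) = -X - 5*A (K(A, X) = -5*A - X = -X - 5*A)
-42*K(m(-3, -3), 7) + 17 = -42*(-1*7 - (-15)*(1 - 3*(-3))) + 17 = -42*(-7 - (-15)*(1 + 9)) + 17 = -42*(-7 - (-15)*10) + 17 = -42*(-7 - 5*(-30)) + 17 = -42*(-7 + 150) + 17 = -42*143 + 17 = -6006 + 17 = -5989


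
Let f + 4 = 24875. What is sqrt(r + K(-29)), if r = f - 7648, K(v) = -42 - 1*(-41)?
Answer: sqrt(17222) ≈ 131.23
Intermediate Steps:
f = 24871 (f = -4 + 24875 = 24871)
K(v) = -1 (K(v) = -42 + 41 = -1)
r = 17223 (r = 24871 - 7648 = 17223)
sqrt(r + K(-29)) = sqrt(17223 - 1) = sqrt(17222)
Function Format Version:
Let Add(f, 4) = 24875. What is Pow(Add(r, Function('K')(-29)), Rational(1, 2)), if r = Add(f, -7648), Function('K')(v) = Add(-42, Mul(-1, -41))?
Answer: Pow(17222, Rational(1, 2)) ≈ 131.23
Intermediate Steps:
f = 24871 (f = Add(-4, 24875) = 24871)
Function('K')(v) = -1 (Function('K')(v) = Add(-42, 41) = -1)
r = 17223 (r = Add(24871, -7648) = 17223)
Pow(Add(r, Function('K')(-29)), Rational(1, 2)) = Pow(Add(17223, -1), Rational(1, 2)) = Pow(17222, Rational(1, 2))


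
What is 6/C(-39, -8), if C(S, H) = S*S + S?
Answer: 1/247 ≈ 0.0040486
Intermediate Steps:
C(S, H) = S + S**2 (C(S, H) = S**2 + S = S + S**2)
6/C(-39, -8) = 6/(-39*(1 - 39)) = 6/(-39*(-38)) = 6/1482 = (1/1482)*6 = 1/247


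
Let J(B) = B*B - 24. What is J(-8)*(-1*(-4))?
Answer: 160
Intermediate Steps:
J(B) = -24 + B² (J(B) = B² - 24 = -24 + B²)
J(-8)*(-1*(-4)) = (-24 + (-8)²)*(-1*(-4)) = (-24 + 64)*4 = 40*4 = 160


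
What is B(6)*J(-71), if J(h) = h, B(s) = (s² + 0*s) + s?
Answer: -2982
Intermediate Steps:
B(s) = s + s² (B(s) = (s² + 0) + s = s² + s = s + s²)
B(6)*J(-71) = (6*(1 + 6))*(-71) = (6*7)*(-71) = 42*(-71) = -2982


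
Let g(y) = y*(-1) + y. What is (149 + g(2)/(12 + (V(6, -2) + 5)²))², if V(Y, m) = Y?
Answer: 22201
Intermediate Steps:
g(y) = 0 (g(y) = -y + y = 0)
(149 + g(2)/(12 + (V(6, -2) + 5)²))² = (149 + 0/(12 + (6 + 5)²))² = (149 + 0/(12 + 11²))² = (149 + 0/(12 + 121))² = (149 + 0/133)² = (149 + 0*(1/133))² = (149 + 0)² = 149² = 22201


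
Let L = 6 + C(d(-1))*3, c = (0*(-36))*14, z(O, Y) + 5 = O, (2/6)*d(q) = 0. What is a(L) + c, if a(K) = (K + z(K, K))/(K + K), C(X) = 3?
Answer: ⅚ ≈ 0.83333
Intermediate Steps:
d(q) = 0 (d(q) = 3*0 = 0)
z(O, Y) = -5 + O
c = 0 (c = 0*14 = 0)
L = 15 (L = 6 + 3*3 = 6 + 9 = 15)
a(K) = (-5 + 2*K)/(2*K) (a(K) = (K + (-5 + K))/(K + K) = (-5 + 2*K)/((2*K)) = (-5 + 2*K)*(1/(2*K)) = (-5 + 2*K)/(2*K))
a(L) + c = (-5/2 + 15)/15 + 0 = (1/15)*(25/2) + 0 = ⅚ + 0 = ⅚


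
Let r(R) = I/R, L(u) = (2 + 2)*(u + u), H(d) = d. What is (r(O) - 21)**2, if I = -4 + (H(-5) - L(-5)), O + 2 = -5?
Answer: 31684/49 ≈ 646.61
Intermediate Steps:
O = -7 (O = -2 - 5 = -7)
L(u) = 8*u (L(u) = 4*(2*u) = 8*u)
I = 31 (I = -4 + (-5 - 8*(-5)) = -4 + (-5 - 1*(-40)) = -4 + (-5 + 40) = -4 + 35 = 31)
r(R) = 31/R
(r(O) - 21)**2 = (31/(-7) - 21)**2 = (31*(-1/7) - 21)**2 = (-31/7 - 21)**2 = (-178/7)**2 = 31684/49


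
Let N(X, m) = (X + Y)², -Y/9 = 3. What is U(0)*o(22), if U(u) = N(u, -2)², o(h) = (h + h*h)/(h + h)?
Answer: 12223143/2 ≈ 6.1116e+6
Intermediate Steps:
Y = -27 (Y = -9*3 = -27)
N(X, m) = (-27 + X)² (N(X, m) = (X - 27)² = (-27 + X)²)
o(h) = (h + h²)/(2*h) (o(h) = (h + h²)/((2*h)) = (h + h²)*(1/(2*h)) = (h + h²)/(2*h))
U(u) = (-27 + u)⁴ (U(u) = ((-27 + u)²)² = (-27 + u)⁴)
U(0)*o(22) = (-27 + 0)⁴*(½ + (½)*22) = (-27)⁴*(½ + 11) = 531441*(23/2) = 12223143/2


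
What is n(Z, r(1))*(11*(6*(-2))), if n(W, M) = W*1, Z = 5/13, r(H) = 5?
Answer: -660/13 ≈ -50.769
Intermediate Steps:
Z = 5/13 (Z = 5*(1/13) = 5/13 ≈ 0.38462)
n(W, M) = W
n(Z, r(1))*(11*(6*(-2))) = 5*(11*(6*(-2)))/13 = 5*(11*(-12))/13 = (5/13)*(-132) = -660/13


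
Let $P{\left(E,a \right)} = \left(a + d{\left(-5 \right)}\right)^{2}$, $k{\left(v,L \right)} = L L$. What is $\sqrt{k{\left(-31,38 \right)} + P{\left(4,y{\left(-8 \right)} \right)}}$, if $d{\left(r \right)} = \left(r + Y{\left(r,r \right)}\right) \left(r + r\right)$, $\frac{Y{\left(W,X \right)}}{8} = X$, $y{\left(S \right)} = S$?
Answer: $2 \sqrt{49202} \approx 443.63$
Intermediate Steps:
$Y{\left(W,X \right)} = 8 X$
$k{\left(v,L \right)} = L^{2}$
$d{\left(r \right)} = 18 r^{2}$ ($d{\left(r \right)} = \left(r + 8 r\right) \left(r + r\right) = 9 r 2 r = 18 r^{2}$)
$P{\left(E,a \right)} = \left(450 + a\right)^{2}$ ($P{\left(E,a \right)} = \left(a + 18 \left(-5\right)^{2}\right)^{2} = \left(a + 18 \cdot 25\right)^{2} = \left(a + 450\right)^{2} = \left(450 + a\right)^{2}$)
$\sqrt{k{\left(-31,38 \right)} + P{\left(4,y{\left(-8 \right)} \right)}} = \sqrt{38^{2} + \left(450 - 8\right)^{2}} = \sqrt{1444 + 442^{2}} = \sqrt{1444 + 195364} = \sqrt{196808} = 2 \sqrt{49202}$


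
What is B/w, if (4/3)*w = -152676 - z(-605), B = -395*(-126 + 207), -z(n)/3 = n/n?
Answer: 14220/50891 ≈ 0.27942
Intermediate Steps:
z(n) = -3 (z(n) = -3*n/n = -3*1 = -3)
B = -31995 (B = -395*81 = -31995)
w = -458019/4 (w = 3*(-152676 - 1*(-3))/4 = 3*(-152676 + 3)/4 = (3/4)*(-152673) = -458019/4 ≈ -1.1450e+5)
B/w = -31995/(-458019/4) = -31995*(-4/458019) = 14220/50891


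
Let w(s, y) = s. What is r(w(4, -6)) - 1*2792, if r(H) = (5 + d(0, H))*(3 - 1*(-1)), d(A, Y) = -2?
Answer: -2780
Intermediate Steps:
r(H) = 12 (r(H) = (5 - 2)*(3 - 1*(-1)) = 3*(3 + 1) = 3*4 = 12)
r(w(4, -6)) - 1*2792 = 12 - 1*2792 = 12 - 2792 = -2780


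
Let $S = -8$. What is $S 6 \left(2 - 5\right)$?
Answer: $144$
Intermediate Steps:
$S 6 \left(2 - 5\right) = - 8 \cdot 6 \left(2 - 5\right) = - 8 \cdot 6 \left(-3\right) = \left(-8\right) \left(-18\right) = 144$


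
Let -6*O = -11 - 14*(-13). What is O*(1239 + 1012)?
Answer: -128307/2 ≈ -64154.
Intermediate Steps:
O = -57/2 (O = -(-11 - 14*(-13))/6 = -(-11 + 182)/6 = -⅙*171 = -57/2 ≈ -28.500)
O*(1239 + 1012) = -57*(1239 + 1012)/2 = -57/2*2251 = -128307/2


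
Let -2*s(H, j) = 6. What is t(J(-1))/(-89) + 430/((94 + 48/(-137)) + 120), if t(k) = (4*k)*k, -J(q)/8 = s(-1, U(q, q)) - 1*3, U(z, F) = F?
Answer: -26450933/260503 ≈ -101.54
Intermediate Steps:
s(H, j) = -3 (s(H, j) = -1/2*6 = -3)
J(q) = 48 (J(q) = -8*(-3 - 1*3) = -8*(-3 - 3) = -8*(-6) = 48)
t(k) = 4*k**2
t(J(-1))/(-89) + 430/((94 + 48/(-137)) + 120) = (4*48**2)/(-89) + 430/((94 + 48/(-137)) + 120) = (4*2304)*(-1/89) + 430/((94 + 48*(-1/137)) + 120) = 9216*(-1/89) + 430/((94 - 48/137) + 120) = -9216/89 + 430/(12830/137 + 120) = -9216/89 + 430/(29270/137) = -9216/89 + 430*(137/29270) = -9216/89 + 5891/2927 = -26450933/260503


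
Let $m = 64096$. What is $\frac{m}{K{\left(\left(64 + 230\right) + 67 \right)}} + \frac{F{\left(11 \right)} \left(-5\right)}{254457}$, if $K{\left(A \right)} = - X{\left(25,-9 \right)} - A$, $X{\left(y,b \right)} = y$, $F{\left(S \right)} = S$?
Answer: $- \frac{8154848551}{49110201} \approx -166.05$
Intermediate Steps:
$K{\left(A \right)} = -25 - A$ ($K{\left(A \right)} = \left(-1\right) 25 - A = -25 - A$)
$\frac{m}{K{\left(\left(64 + 230\right) + 67 \right)}} + \frac{F{\left(11 \right)} \left(-5\right)}{254457} = \frac{64096}{-25 - \left(\left(64 + 230\right) + 67\right)} + \frac{11 \left(-5\right)}{254457} = \frac{64096}{-25 - \left(294 + 67\right)} - \frac{55}{254457} = \frac{64096}{-25 - 361} - \frac{55}{254457} = \frac{64096}{-386} - \frac{55}{254457} = 64096 \left(- \frac{1}{386}\right) - \frac{55}{254457} = - \frac{32048}{193} - \frac{55}{254457} = - \frac{8154848551}{49110201}$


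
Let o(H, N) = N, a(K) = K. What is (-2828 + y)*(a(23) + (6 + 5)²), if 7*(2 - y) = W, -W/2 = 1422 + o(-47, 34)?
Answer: -347040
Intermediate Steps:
W = -2912 (W = -2*(1422 + 34) = -2*1456 = -2912)
y = 418 (y = 2 - ⅐*(-2912) = 2 + 416 = 418)
(-2828 + y)*(a(23) + (6 + 5)²) = (-2828 + 418)*(23 + (6 + 5)²) = -2410*(23 + 11²) = -2410*(23 + 121) = -2410*144 = -347040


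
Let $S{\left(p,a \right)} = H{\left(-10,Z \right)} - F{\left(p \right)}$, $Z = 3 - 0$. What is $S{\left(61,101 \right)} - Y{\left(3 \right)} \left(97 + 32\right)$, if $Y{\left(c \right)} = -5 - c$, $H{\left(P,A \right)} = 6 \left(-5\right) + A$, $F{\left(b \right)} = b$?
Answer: $944$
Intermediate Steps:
$Z = 3$ ($Z = 3 + 0 = 3$)
$H{\left(P,A \right)} = -30 + A$
$S{\left(p,a \right)} = -27 - p$ ($S{\left(p,a \right)} = \left(-30 + 3\right) - p = -27 - p$)
$S{\left(61,101 \right)} - Y{\left(3 \right)} \left(97 + 32\right) = \left(-27 - 61\right) - \left(-5 - 3\right) \left(97 + 32\right) = \left(-27 - 61\right) - \left(-5 - 3\right) 129 = -88 - \left(-8\right) 129 = -88 - -1032 = -88 + 1032 = 944$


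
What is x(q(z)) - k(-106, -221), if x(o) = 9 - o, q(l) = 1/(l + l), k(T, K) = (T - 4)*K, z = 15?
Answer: -729031/30 ≈ -24301.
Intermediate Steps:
k(T, K) = K*(-4 + T) (k(T, K) = (-4 + T)*K = K*(-4 + T))
q(l) = 1/(2*l)
x(q(z)) - k(-106, -221) = (9 - 1/(2*15)) - (-221)*(-4 - 106) = (9 - 1/(2*15)) - (-221)*(-110) = (9 - 1*1/30) - 1*24310 = (9 - 1/30) - 24310 = 269/30 - 24310 = -729031/30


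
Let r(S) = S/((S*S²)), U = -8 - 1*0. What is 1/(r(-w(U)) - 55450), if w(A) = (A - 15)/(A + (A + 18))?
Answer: -529/29333046 ≈ -1.8034e-5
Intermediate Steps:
U = -8 (U = -8 + 0 = -8)
w(A) = (-15 + A)/(18 + 2*A) (w(A) = (-15 + A)/(A + (18 + A)) = (-15 + A)/(18 + 2*A))
r(S) = S⁻² (r(S) = S/(S³) = S/S³ = S⁻²)
1/(r(-w(U)) - 55450) = 1/((-(-15 - 8)/(2*(9 - 8)))⁻² - 55450) = 1/((-(-23)/(2*1))⁻² - 55450) = 1/((-(-23)/2)⁻² - 55450) = 1/((-1*(-23/2))⁻² - 55450) = 1/((23/2)⁻² - 55450) = 1/(4/529 - 55450) = 1/(-29333046/529) = -529/29333046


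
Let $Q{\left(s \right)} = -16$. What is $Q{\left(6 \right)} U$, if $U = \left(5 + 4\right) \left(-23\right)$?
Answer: $3312$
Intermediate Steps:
$U = -207$ ($U = 9 \left(-23\right) = -207$)
$Q{\left(6 \right)} U = \left(-16\right) \left(-207\right) = 3312$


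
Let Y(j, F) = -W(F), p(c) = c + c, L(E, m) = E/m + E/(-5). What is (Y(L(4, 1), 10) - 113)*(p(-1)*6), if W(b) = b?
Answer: 1476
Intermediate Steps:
L(E, m) = -E/5 + E/m (L(E, m) = E/m + E*(-⅕) = E/m - E/5 = -E/5 + E/m)
p(c) = 2*c
Y(j, F) = -F
(Y(L(4, 1), 10) - 113)*(p(-1)*6) = (-1*10 - 113)*((2*(-1))*6) = (-10 - 113)*(-2*6) = -123*(-12) = 1476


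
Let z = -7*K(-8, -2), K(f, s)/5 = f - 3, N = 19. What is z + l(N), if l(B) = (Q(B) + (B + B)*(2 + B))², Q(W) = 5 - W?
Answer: 615041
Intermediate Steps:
l(B) = (5 - B + 2*B*(2 + B))² (l(B) = ((5 - B) + (B + B)*(2 + B))² = ((5 - B) + (2*B)*(2 + B))² = ((5 - B) + 2*B*(2 + B))² = (5 - B + 2*B*(2 + B))²)
K(f, s) = -15 + 5*f (K(f, s) = 5*(f - 3) = 5*(-3 + f) = -15 + 5*f)
z = 385 (z = -7*(-15 + 5*(-8)) = -7*(-15 - 40) = -7*(-55) = 385)
z + l(N) = 385 + (5 + 2*19² + 3*19)² = 385 + (5 + 2*361 + 57)² = 385 + (5 + 722 + 57)² = 385 + 784² = 385 + 614656 = 615041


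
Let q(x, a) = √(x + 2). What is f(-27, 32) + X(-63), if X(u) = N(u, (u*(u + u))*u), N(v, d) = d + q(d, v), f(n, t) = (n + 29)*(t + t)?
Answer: -499966 + 2*I*√125023 ≈ -4.9997e+5 + 707.17*I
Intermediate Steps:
q(x, a) = √(2 + x)
f(n, t) = 2*t*(29 + n) (f(n, t) = (29 + n)*(2*t) = 2*t*(29 + n))
N(v, d) = d + √(2 + d)
X(u) = √(2 + 2*u³) + 2*u³ (X(u) = (u*(u + u))*u + √(2 + (u*(u + u))*u) = (u*(2*u))*u + √(2 + (u*(2*u))*u) = (2*u²)*u + √(2 + (2*u²)*u) = 2*u³ + √(2 + 2*u³) = √(2 + 2*u³) + 2*u³)
f(-27, 32) + X(-63) = 2*32*(29 - 27) + (√(2 + 2*(-63)³) + 2*(-63)³) = 2*32*2 + (√(2 + 2*(-250047)) + 2*(-250047)) = 128 + (√(2 - 500094) - 500094) = 128 + (√(-500092) - 500094) = 128 + (2*I*√125023 - 500094) = 128 + (-500094 + 2*I*√125023) = -499966 + 2*I*√125023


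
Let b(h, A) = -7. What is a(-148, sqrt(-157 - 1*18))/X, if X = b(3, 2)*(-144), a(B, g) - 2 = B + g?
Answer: -73/504 + 5*I*sqrt(7)/1008 ≈ -0.14484 + 0.013124*I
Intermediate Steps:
a(B, g) = 2 + B + g (a(B, g) = 2 + (B + g) = 2 + B + g)
X = 1008 (X = -7*(-144) = 1008)
a(-148, sqrt(-157 - 1*18))/X = (2 - 148 + sqrt(-157 - 1*18))/1008 = (2 - 148 + sqrt(-157 - 18))*(1/1008) = (2 - 148 + sqrt(-175))*(1/1008) = (2 - 148 + 5*I*sqrt(7))*(1/1008) = (-146 + 5*I*sqrt(7))*(1/1008) = -73/504 + 5*I*sqrt(7)/1008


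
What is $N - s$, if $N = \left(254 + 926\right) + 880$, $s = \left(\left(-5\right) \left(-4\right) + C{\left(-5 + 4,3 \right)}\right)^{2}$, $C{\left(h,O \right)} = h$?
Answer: $1699$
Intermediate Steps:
$s = 361$ ($s = \left(\left(-5\right) \left(-4\right) + \left(-5 + 4\right)\right)^{2} = \left(20 - 1\right)^{2} = 19^{2} = 361$)
$N = 2060$ ($N = 1180 + 880 = 2060$)
$N - s = 2060 - 361 = 1699$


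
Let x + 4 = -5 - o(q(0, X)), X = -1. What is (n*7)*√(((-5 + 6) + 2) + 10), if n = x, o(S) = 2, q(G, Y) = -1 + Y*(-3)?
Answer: -77*√13 ≈ -277.63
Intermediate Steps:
q(G, Y) = -1 - 3*Y
x = -11 (x = -4 + (-5 - 1*2) = -4 + (-5 - 2) = -4 - 7 = -11)
n = -11
(n*7)*√(((-5 + 6) + 2) + 10) = (-11*7)*√(((-5 + 6) + 2) + 10) = -77*√((1 + 2) + 10) = -77*√(3 + 10) = -77*√13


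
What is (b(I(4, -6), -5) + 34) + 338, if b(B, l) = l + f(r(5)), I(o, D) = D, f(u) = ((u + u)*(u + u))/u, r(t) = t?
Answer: 387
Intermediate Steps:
f(u) = 4*u (f(u) = ((2*u)*(2*u))/u = (4*u**2)/u = 4*u)
b(B, l) = 20 + l (b(B, l) = l + 4*5 = l + 20 = 20 + l)
(b(I(4, -6), -5) + 34) + 338 = ((20 - 5) + 34) + 338 = (15 + 34) + 338 = 49 + 338 = 387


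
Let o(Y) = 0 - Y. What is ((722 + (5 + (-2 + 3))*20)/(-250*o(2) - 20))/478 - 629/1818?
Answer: -11898917/34760160 ≈ -0.34231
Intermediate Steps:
o(Y) = -Y
((722 + (5 + (-2 + 3))*20)/(-250*o(2) - 20))/478 - 629/1818 = ((722 + (5 + (-2 + 3))*20)/(-(-250)*2 - 20))/478 - 629/1818 = ((722 + (5 + 1)*20)/(-250*(-2) - 20))*(1/478) - 629*1/1818 = ((722 + 6*20)/(500 - 20))*(1/478) - 629/1818 = ((722 + 120)/480)*(1/478) - 629/1818 = (842*(1/480))*(1/478) - 629/1818 = (421/240)*(1/478) - 629/1818 = 421/114720 - 629/1818 = -11898917/34760160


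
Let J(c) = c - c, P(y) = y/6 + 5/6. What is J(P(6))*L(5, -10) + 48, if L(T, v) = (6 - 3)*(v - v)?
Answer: 48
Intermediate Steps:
P(y) = ⅚ + y/6 (P(y) = y*(⅙) + 5*(⅙) = y/6 + ⅚ = ⅚ + y/6)
J(c) = 0
L(T, v) = 0 (L(T, v) = 3*0 = 0)
J(P(6))*L(5, -10) + 48 = 0*0 + 48 = 0 + 48 = 48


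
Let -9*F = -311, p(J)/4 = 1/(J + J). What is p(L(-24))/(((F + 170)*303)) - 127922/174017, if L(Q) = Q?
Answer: -95143952425/129427579988 ≈ -0.73511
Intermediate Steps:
p(J) = 2/J (p(J) = 4/(J + J) = 4/((2*J)) = 4*(1/(2*J)) = 2/J)
F = 311/9 (F = -1/9*(-311) = 311/9 ≈ 34.556)
p(L(-24))/(((F + 170)*303)) - 127922/174017 = (2/(-24))/(((311/9 + 170)*303)) - 127922/174017 = (2*(-1/24))/(((1841/9)*303)) - 127922*1/174017 = -1/(12*185941/3) - 127922/174017 = -1/12*3/185941 - 127922/174017 = -1/743764 - 127922/174017 = -95143952425/129427579988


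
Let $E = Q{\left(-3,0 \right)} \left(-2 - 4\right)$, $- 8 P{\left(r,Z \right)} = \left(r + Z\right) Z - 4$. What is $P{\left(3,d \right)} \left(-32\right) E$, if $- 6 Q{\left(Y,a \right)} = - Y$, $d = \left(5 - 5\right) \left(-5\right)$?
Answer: $-48$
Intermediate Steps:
$d = 0$ ($d = 0 \left(-5\right) = 0$)
$Q{\left(Y,a \right)} = \frac{Y}{6}$ ($Q{\left(Y,a \right)} = - \frac{\left(-1\right) Y}{6} = \frac{Y}{6}$)
$P{\left(r,Z \right)} = \frac{1}{2} - \frac{Z \left(Z + r\right)}{8}$ ($P{\left(r,Z \right)} = - \frac{\left(r + Z\right) Z - 4}{8} = - \frac{\left(Z + r\right) Z - 4}{8} = - \frac{Z \left(Z + r\right) - 4}{8} = - \frac{-4 + Z \left(Z + r\right)}{8} = \frac{1}{2} - \frac{Z \left(Z + r\right)}{8}$)
$E = 3$ ($E = \frac{1}{6} \left(-3\right) \left(-2 - 4\right) = \left(- \frac{1}{2}\right) \left(-6\right) = 3$)
$P{\left(3,d \right)} \left(-32\right) E = \left(\frac{1}{2} - \frac{0^{2}}{8} - 0 \cdot 3\right) \left(-32\right) 3 = \left(\frac{1}{2} - 0 + 0\right) \left(-32\right) 3 = \left(\frac{1}{2} + 0 + 0\right) \left(-32\right) 3 = \frac{1}{2} \left(-32\right) 3 = \left(-16\right) 3 = -48$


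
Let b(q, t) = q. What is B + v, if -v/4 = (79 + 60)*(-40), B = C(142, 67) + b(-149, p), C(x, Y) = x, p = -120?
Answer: 22233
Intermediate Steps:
B = -7 (B = 142 - 149 = -7)
v = 22240 (v = -4*(79 + 60)*(-40) = -556*(-40) = -4*(-5560) = 22240)
B + v = -7 + 22240 = 22233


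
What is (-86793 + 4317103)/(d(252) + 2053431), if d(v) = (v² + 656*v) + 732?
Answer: 4230310/2282979 ≈ 1.8530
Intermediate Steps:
d(v) = 732 + v² + 656*v
(-86793 + 4317103)/(d(252) + 2053431) = (-86793 + 4317103)/((732 + 252² + 656*252) + 2053431) = 4230310/((732 + 63504 + 165312) + 2053431) = 4230310/(229548 + 2053431) = 4230310/2282979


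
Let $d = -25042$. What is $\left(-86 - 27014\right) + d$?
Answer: $-52142$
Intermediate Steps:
$\left(-86 - 27014\right) + d = \left(-86 - 27014\right) - 25042 = -27100 - 25042 = -52142$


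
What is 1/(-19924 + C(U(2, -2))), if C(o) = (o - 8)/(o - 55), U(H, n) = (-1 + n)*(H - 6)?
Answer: -43/856736 ≈ -5.0190e-5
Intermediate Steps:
U(H, n) = (-1 + n)*(-6 + H)
C(o) = (-8 + o)/(-55 + o)
1/(-19924 + C(U(2, -2))) = 1/(-19924 + (-8 + (6 - 1*2 - 6*(-2) + 2*(-2)))/(-55 + (6 - 1*2 - 6*(-2) + 2*(-2)))) = 1/(-19924 + (-8 + (6 - 2 + 12 - 4))/(-55 + (6 - 2 + 12 - 4))) = 1/(-19924 + (-8 + 12)/(-55 + 12)) = 1/(-19924 + 4/(-43)) = 1/(-19924 - 1/43*4) = 1/(-19924 - 4/43) = 1/(-856736/43) = -43/856736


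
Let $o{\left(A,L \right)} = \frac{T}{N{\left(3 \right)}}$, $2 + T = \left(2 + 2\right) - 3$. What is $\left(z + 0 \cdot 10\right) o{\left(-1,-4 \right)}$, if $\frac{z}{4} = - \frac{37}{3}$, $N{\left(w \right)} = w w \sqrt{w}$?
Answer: $\frac{148 \sqrt{3}}{81} \approx 3.1647$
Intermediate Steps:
$N{\left(w \right)} = w^{\frac{5}{2}}$ ($N{\left(w \right)} = w^{2} \sqrt{w} = w^{\frac{5}{2}}$)
$T = -1$ ($T = -2 + \left(\left(2 + 2\right) - 3\right) = -2 + \left(4 - 3\right) = -2 + 1 = -1$)
$z = - \frac{148}{3}$ ($z = 4 \left(- \frac{37}{3}\right) = - \frac{148}{3} \approx -49.333$)
$o{\left(A,L \right)} = - \frac{\sqrt{3}}{27}$ ($o{\left(A,L \right)} = - \frac{1}{3^{\frac{5}{2}}} = - \frac{1}{9 \sqrt{3}} = - \frac{\sqrt{3}}{27}$)
$\left(z + 0 \cdot 10\right) o{\left(-1,-4 \right)} = \left(- \frac{148}{3} + 0 \cdot 10\right) \left(- \frac{\sqrt{3}}{27}\right) = \left(- \frac{148}{3} + 0\right) \left(- \frac{\sqrt{3}}{27}\right) = - \frac{148 \left(- \frac{\sqrt{3}}{27}\right)}{3} = \frac{148 \sqrt{3}}{81}$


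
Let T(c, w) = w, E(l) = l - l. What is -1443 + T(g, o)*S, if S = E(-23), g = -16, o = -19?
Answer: -1443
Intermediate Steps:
E(l) = 0
S = 0
-1443 + T(g, o)*S = -1443 - 19*0 = -1443 + 0 = -1443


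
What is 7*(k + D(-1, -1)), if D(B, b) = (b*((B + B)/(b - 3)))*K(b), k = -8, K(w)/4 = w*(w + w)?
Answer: -84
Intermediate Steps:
K(w) = 8*w² (K(w) = 4*(w*(w + w)) = 4*(w*(2*w)) = 4*(2*w²) = 8*w²)
D(B, b) = 16*B*b³/(-3 + b) (D(B, b) = (b*((B + B)/(b - 3)))*(8*b²) = (b*((2*B)/(-3 + b)))*(8*b²) = (b*(2*B/(-3 + b)))*(8*b²) = (2*B*b/(-3 + b))*(8*b²) = 16*B*b³/(-3 + b))
7*(k + D(-1, -1)) = 7*(-8 + 16*(-1)*(-1)³/(-3 - 1)) = 7*(-8 + 16*(-1)*(-1)/(-4)) = 7*(-8 + 16*(-1)*(-1)*(-¼)) = 7*(-8 - 4) = 7*(-12) = -84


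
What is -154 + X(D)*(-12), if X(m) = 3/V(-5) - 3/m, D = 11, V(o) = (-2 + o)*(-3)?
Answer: -11738/77 ≈ -152.44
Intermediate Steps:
V(o) = 6 - 3*o
X(m) = 1/7 - 3/m (X(m) = 3/(6 - 3*(-5)) - 3/m = 3/(6 + 15) - 3/m = 3/21 - 3/m = 3*(1/21) - 3/m = 1/7 - 3/m)
-154 + X(D)*(-12) = -154 + ((1/7)*(-21 + 11)/11)*(-12) = -154 + ((1/7)*(1/11)*(-10))*(-12) = -154 - 10/77*(-12) = -154 + 120/77 = -11738/77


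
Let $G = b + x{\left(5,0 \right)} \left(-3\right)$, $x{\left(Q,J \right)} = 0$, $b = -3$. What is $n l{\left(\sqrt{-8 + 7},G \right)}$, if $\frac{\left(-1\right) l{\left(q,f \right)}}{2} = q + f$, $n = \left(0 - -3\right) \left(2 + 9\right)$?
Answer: $198 - 66 i \approx 198.0 - 66.0 i$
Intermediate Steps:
$G = -3$ ($G = -3 + 0 \left(-3\right) = -3 + 0 = -3$)
$n = 33$ ($n = \left(0 + 3\right) 11 = 3 \cdot 11 = 33$)
$l{\left(q,f \right)} = - 2 f - 2 q$ ($l{\left(q,f \right)} = - 2 \left(q + f\right) = - 2 \left(f + q\right) = - 2 f - 2 q$)
$n l{\left(\sqrt{-8 + 7},G \right)} = 33 \left(\left(-2\right) \left(-3\right) - 2 \sqrt{-8 + 7}\right) = 33 \left(6 - 2 \sqrt{-1}\right) = 33 \left(6 - 2 i\right) = 198 - 66 i$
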